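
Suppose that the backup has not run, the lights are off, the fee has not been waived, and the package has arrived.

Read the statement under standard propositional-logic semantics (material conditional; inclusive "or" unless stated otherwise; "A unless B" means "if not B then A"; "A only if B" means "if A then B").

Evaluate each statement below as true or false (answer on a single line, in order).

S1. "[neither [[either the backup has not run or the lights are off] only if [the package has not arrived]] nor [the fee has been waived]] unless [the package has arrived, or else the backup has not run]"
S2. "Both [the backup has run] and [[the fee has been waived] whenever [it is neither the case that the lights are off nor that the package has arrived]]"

Let M = "the backup has run" (F), N = "the lights are on" (F), U = "the package has arrived" (T), W = "the fee has been waived" (F).

S1: Formalization: (((~M | ~N) -> ~U) nor W) | (U | ~M)

~M = ~F = T
~N = ~F = T
~M | ~N = T | T = T
~U = ~T = F
(~M | ~N) -> ~U = T -> F = F
((~M | ~N) -> ~U) nor W = F nor F = T
~M = ~F = T
U | ~M = T | T = T
(((~M | ~N) -> ~U) nor W) | (U | ~M) = T | T = T
Thus S1 is true.

S2: This is M & ((~N nor U) -> W).

~N = ~F = T
~N nor U = T nor T = F
(~N nor U) -> W = F -> F = T
M & ((~N nor U) -> W) = F & T = F
Hence S2 is false.

S1 T; S2 F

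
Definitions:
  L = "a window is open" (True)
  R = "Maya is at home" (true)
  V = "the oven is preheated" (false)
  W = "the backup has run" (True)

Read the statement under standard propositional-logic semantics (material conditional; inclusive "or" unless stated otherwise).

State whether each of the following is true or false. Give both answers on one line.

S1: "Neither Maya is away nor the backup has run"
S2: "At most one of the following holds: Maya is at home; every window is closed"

S1: Parsed as ¬R ↓ W

¬R = ¬T = F
¬R ↓ W = F ↓ T = F
Thus S1 is false.

S2: Formalization: R ↑ ¬L

¬L = ¬T = F
R ↑ ¬L = T ↑ F = T
Hence S2 is true.

S1 false / S2 true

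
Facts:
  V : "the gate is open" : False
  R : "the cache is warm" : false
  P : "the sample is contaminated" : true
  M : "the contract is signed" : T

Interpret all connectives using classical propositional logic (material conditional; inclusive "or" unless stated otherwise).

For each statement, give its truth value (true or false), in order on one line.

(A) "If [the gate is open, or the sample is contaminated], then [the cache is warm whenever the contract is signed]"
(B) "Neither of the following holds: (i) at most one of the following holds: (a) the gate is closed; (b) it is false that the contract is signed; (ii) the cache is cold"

(A) F, (B) F

(A): Formalization: (V ∨ P) → (M → R)

V ∨ P = F ∨ T = T
M → R = T → F = F
(V ∨ P) → (M → R) = T → F = F
Thus (A) is false.

(B): In symbols: (¬V ↑ ¬M) ↓ ¬R

¬V = ¬F = T
¬M = ¬T = F
¬V ↑ ¬M = T ↑ F = T
¬R = ¬F = T
(¬V ↑ ¬M) ↓ ¬R = T ↓ T = F
Hence (B) is false.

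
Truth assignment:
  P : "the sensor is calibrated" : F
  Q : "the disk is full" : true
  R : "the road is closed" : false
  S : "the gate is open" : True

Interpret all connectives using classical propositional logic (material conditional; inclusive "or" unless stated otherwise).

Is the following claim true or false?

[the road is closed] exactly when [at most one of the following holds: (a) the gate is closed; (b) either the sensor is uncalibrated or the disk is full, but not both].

The statement is false.

Values: R=False, S=True, P=False, Q=True.
This is R iff (not S nand (not P xor Q)).

not S = not True = False
not P = not False = True
not P xor Q = True xor True = False
not S nand (not P xor Q) = False nand False = True
R iff (not S nand (not P xor Q)) = False iff True = False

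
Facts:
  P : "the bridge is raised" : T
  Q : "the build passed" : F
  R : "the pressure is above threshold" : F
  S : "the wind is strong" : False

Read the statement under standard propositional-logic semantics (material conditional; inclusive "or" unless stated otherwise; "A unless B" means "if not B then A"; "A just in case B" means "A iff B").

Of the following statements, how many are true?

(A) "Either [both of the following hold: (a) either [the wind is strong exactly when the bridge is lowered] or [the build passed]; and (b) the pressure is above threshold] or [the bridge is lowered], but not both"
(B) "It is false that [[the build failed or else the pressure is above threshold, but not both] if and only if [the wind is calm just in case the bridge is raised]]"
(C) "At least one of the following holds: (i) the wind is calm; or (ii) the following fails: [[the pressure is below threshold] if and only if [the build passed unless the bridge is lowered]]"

1

(A): Parsed as (((S ↔ ¬P) ∨ Q) ∧ R) ⊕ ¬P

¬P = ¬T = F
S ↔ ¬P = F ↔ F = T
(S ↔ ¬P) ∨ Q = T ∨ F = T
((S ↔ ¬P) ∨ Q) ∧ R = T ∧ F = F
¬P = ¬T = F
(((S ↔ ¬P) ∨ Q) ∧ R) ⊕ ¬P = F ⊕ F = F
So (A) is false.

(B): In symbols: ¬((¬Q ⊕ R) ↔ (¬S ↔ P))

¬Q = ¬F = T
¬Q ⊕ R = T ⊕ F = T
¬S = ¬F = T
¬S ↔ P = T ↔ T = T
(¬Q ⊕ R) ↔ (¬S ↔ P) = T ↔ T = T
¬((¬Q ⊕ R) ↔ (¬S ↔ P)) = ¬T = F
So (B) is false.

(C): Formalization: ¬S ∨ ¬(¬R ↔ (Q ∨ ¬P))

¬S = ¬F = T
¬R = ¬F = T
¬P = ¬T = F
Q ∨ ¬P = F ∨ F = F
¬R ↔ (Q ∨ ¬P) = T ↔ F = F
¬(¬R ↔ (Q ∨ ¬P)) = ¬F = T
¬S ∨ ¬(¬R ↔ (Q ∨ ¬P)) = T ∨ T = T
So (C) is true.

True statements: 1 ((C)).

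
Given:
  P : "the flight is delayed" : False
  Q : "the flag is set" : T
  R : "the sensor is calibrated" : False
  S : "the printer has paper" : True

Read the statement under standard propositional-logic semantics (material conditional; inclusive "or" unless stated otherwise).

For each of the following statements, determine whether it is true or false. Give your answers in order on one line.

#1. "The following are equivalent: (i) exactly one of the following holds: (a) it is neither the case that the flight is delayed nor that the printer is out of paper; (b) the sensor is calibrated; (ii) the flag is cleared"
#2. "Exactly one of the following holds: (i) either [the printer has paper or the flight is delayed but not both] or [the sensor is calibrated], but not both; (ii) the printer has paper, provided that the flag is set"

#1: Formalization: ((P nor ~S) xor R) <-> ~Q

~S = ~T = F
P nor ~S = F nor F = T
(P nor ~S) xor R = T xor F = T
~Q = ~T = F
((P nor ~S) xor R) <-> ~Q = T <-> F = F
Hence #1 is false.

#2: Parsed as ((S xor P) xor R) xor (Q -> S)

S xor P = T xor F = T
(S xor P) xor R = T xor F = T
Q -> S = T -> T = T
((S xor P) xor R) xor (Q -> S) = T xor T = F
Hence #2 is false.

#1 F / #2 F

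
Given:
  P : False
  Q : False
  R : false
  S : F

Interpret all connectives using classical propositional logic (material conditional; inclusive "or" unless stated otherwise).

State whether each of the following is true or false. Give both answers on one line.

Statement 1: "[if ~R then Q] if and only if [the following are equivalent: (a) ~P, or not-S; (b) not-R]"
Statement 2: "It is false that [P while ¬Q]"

Statement 1: This is (¬R → Q) ↔ ((¬P ∨ ¬S) ↔ ¬R).

¬R = ¬F = T
¬R → Q = T → F = F
¬P = ¬F = T
¬S = ¬F = T
¬P ∨ ¬S = T ∨ T = T
¬R = ¬F = T
(¬P ∨ ¬S) ↔ ¬R = T ↔ T = T
(¬R → Q) ↔ ((¬P ∨ ¬S) ↔ ¬R) = F ↔ T = F
Hence Statement 1 is false.

Statement 2: This is ¬(P ∧ ¬Q).

¬Q = ¬F = T
P ∧ ¬Q = F ∧ T = F
¬(P ∧ ¬Q) = ¬F = T
Thus Statement 2 is true.

Statement 1 False; Statement 2 True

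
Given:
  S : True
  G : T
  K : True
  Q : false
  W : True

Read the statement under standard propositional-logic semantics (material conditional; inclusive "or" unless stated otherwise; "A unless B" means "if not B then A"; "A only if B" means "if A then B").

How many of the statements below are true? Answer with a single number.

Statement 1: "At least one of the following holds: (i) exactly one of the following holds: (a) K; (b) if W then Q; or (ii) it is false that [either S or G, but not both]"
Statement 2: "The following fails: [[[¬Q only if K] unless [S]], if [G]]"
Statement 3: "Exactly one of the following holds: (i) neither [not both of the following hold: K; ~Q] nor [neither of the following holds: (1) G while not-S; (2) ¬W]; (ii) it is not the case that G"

Statement 1: Formalization: (K xor (W -> Q)) or not (S xor G)

W -> Q = True -> False = False
K xor (W -> Q) = True xor False = True
S xor G = True xor True = False
not (S xor G) = not False = True
(K xor (W -> Q)) or not (S xor G) = True or True = True
Thus Statement 1 is true.

Statement 2: This is not (G -> ((not Q -> K) or S)).

not Q = not False = True
not Q -> K = True -> True = True
(not Q -> K) or S = True or True = True
G -> ((not Q -> K) or S) = True -> True = True
not (G -> ((not Q -> K) or S)) = not True = False
Hence Statement 2 is false.

Statement 3: Parsed as ((K nand not Q) nor ((G and not S) nor not W)) xor not G

not Q = not False = True
K nand not Q = True nand True = False
not S = not True = False
G and not S = True and False = False
not W = not True = False
(G and not S) nor not W = False nor False = True
(K nand not Q) nor ((G and not S) nor not W) = False nor True = False
not G = not True = False
((K nand not Q) nor ((G and not S) nor not W)) xor not G = False xor False = False
Hence Statement 3 is false.

Count: 1.

1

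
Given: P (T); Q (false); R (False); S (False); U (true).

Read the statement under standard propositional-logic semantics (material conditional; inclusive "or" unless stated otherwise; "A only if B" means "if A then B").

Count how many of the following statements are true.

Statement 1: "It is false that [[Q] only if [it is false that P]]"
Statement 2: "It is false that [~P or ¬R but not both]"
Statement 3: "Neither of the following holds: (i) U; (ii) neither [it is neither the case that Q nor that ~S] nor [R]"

0

Statement 1: This is ~(Q -> ~P).

~P = ~T = F
Q -> ~P = F -> F = T
~(Q -> ~P) = ~T = F
Thus Statement 1 is false.

Statement 2: In symbols: ~(~P xor ~R)

~P = ~T = F
~R = ~F = T
~P xor ~R = F xor T = T
~(~P xor ~R) = ~T = F
Thus Statement 2 is false.

Statement 3: Formalization: U nor ((Q nor ~S) nor R)

~S = ~F = T
Q nor ~S = F nor T = F
(Q nor ~S) nor R = F nor F = T
U nor ((Q nor ~S) nor R) = T nor T = F
Hence Statement 3 is false.

Count: 0.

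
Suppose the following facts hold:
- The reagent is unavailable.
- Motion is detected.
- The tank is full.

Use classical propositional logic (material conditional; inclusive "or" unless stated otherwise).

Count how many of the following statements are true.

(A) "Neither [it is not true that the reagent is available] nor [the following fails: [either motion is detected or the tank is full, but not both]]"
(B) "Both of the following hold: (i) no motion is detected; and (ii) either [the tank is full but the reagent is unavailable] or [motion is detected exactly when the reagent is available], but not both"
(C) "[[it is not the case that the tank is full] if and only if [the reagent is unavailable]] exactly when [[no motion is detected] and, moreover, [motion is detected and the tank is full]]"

Let H = "the reagent is available" (F), D = "motion is detected" (T), G = "the tank is full" (T).

(A): Parsed as ¬H ↓ ¬(D ⊕ G)

¬H = ¬F = T
D ⊕ G = T ⊕ T = F
¬(D ⊕ G) = ¬F = T
¬H ↓ ¬(D ⊕ G) = T ↓ T = F
Thus (A) is false.

(B): Parsed as ¬D ∧ ((G ∧ ¬H) ⊕ (D ↔ H))

¬D = ¬T = F
¬H = ¬F = T
G ∧ ¬H = T ∧ T = T
D ↔ H = T ↔ F = F
(G ∧ ¬H) ⊕ (D ↔ H) = T ⊕ F = T
¬D ∧ ((G ∧ ¬H) ⊕ (D ↔ H)) = F ∧ T = F
So (B) is false.

(C): This is (¬G ↔ ¬H) ↔ (¬D ∧ (D ∧ G)).

¬G = ¬T = F
¬H = ¬F = T
¬G ↔ ¬H = F ↔ T = F
¬D = ¬T = F
D ∧ G = T ∧ T = T
¬D ∧ (D ∧ G) = F ∧ T = F
(¬G ↔ ¬H) ↔ (¬D ∧ (D ∧ G)) = F ↔ F = T
Hence (C) is true.

Count: 1.

1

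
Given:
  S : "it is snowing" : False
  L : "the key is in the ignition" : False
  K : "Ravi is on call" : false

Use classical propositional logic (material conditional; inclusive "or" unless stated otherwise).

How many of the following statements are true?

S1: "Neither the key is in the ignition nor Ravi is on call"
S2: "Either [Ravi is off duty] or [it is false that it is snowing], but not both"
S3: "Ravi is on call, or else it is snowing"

S1: This is L nor K.

L nor K = False nor False = True
Hence S1 is true.

S2: This is not K xor not S.

not K = not False = True
not S = not False = True
not K xor not S = True xor True = False
Thus S2 is false.

S3: This is K or S.

K or S = False or False = False
So S3 is false.

1 of the 3 statements is true (S1).

1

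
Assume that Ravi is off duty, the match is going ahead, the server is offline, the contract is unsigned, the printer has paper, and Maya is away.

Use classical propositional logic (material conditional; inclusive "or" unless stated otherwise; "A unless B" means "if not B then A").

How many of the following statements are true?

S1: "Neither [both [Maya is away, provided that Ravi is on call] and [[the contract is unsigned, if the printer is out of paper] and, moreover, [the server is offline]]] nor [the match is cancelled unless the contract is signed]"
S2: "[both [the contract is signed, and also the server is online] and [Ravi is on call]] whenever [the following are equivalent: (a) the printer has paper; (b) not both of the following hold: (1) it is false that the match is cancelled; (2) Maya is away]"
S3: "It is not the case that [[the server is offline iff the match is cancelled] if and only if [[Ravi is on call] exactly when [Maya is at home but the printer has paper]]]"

2

Let P = "Ravi is on call" (False), V = "Maya is at home" (False), U = "the printer has paper" (True), S = "the contract is signed" (False), R = "the server is online" (False), Q = "the match is cancelled" (False).

S1: This is ((P -> not V) and ((not U -> not S) and not R)) nor (Q or S).

not V = not False = True
P -> not V = False -> True = True
not U = not True = False
not S = not False = True
not U -> not S = False -> True = True
not R = not False = True
(not U -> not S) and not R = True and True = True
(P -> not V) and ((not U -> not S) and not R) = True and True = True
Q or S = False or False = False
((P -> not V) and ((not U -> not S) and not R)) nor (Q or S) = True nor False = False
So S1 is false.

S2: This is (U iff (not Q nand not V)) -> ((S and R) and P).

not Q = not False = True
not V = not False = True
not Q nand not V = True nand True = False
U iff (not Q nand not V) = True iff False = False
S and R = False and False = False
(S and R) and P = False and False = False
(U iff (not Q nand not V)) -> ((S and R) and P) = False -> False = True
Hence S2 is true.

S3: This is not ((not R iff Q) iff (P iff (V and U))).

not R = not False = True
not R iff Q = True iff False = False
V and U = False and True = False
P iff (V and U) = False iff False = True
(not R iff Q) iff (P iff (V and U)) = False iff True = False
not ((not R iff Q) iff (P iff (V and U))) = not False = True
Thus S3 is true.

True statements: 2.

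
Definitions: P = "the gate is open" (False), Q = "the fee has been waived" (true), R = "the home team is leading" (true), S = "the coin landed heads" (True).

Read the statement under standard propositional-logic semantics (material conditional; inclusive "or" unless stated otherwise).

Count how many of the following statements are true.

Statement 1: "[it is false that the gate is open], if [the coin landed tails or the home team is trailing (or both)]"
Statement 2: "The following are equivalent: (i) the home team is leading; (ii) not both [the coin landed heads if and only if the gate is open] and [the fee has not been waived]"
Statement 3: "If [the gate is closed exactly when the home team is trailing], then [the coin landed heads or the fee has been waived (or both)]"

3

Statement 1: This is (not S or not R) -> not P.

not S = not True = False
not R = not True = False
not S or not R = False or False = False
not P = not False = True
(not S or not R) -> not P = False -> True = True
Hence Statement 1 is true.

Statement 2: In symbols: R iff ((S iff P) nand not Q)

S iff P = True iff False = False
not Q = not True = False
(S iff P) nand not Q = False nand False = True
R iff ((S iff P) nand not Q) = True iff True = True
So Statement 2 is true.

Statement 3: Parsed as (not P iff not R) -> (S or Q)

not P = not False = True
not R = not True = False
not P iff not R = True iff False = False
S or Q = True or True = True
(not P iff not R) -> (S or Q) = False -> True = True
So Statement 3 is true.

True statements: 3.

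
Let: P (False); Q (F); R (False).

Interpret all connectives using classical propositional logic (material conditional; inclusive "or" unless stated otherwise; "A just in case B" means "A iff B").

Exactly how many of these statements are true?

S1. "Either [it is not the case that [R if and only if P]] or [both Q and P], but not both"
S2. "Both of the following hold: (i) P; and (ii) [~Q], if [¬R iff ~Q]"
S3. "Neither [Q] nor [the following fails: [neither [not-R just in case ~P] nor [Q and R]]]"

0

S1: Parsed as not (R iff P) xor (Q and P)

R iff P = False iff False = True
not (R iff P) = not True = False
Q and P = False and False = False
not (R iff P) xor (Q and P) = False xor False = False
Hence S1 is false.

S2: Parsed as P and ((not R iff not Q) -> not Q)

not R = not False = True
not Q = not False = True
not R iff not Q = True iff True = True
not Q = not False = True
(not R iff not Q) -> not Q = True -> True = True
P and ((not R iff not Q) -> not Q) = False and True = False
Hence S2 is false.

S3: This is Q nor not ((not R iff not P) nor (Q and R)).

not R = not False = True
not P = not False = True
not R iff not P = True iff True = True
Q and R = False and False = False
(not R iff not P) nor (Q and R) = True nor False = False
not ((not R iff not P) nor (Q and R)) = not False = True
Q nor not ((not R iff not P) nor (Q and R)) = False nor True = False
Thus S3 is false.

True statements: 0 (none).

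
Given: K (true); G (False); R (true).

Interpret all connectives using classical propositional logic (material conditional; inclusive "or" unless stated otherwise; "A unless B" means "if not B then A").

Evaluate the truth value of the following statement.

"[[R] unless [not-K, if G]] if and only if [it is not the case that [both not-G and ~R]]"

The statement is true.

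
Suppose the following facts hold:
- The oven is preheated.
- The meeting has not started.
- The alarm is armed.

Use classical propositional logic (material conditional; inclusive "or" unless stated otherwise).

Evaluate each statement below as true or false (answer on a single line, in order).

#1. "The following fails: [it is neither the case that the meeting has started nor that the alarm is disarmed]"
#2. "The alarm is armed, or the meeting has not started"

Let Q = "the meeting has started" (False), R = "the alarm is armed" (True).

#1: In symbols: not (Q nor not R)

not R = not True = False
Q nor not R = False nor False = True
not (Q nor not R) = not True = False
So #1 is false.

#2: Parsed as R or not Q

not Q = not False = True
R or not Q = True or True = True
Thus #2 is true.

#1 F / #2 T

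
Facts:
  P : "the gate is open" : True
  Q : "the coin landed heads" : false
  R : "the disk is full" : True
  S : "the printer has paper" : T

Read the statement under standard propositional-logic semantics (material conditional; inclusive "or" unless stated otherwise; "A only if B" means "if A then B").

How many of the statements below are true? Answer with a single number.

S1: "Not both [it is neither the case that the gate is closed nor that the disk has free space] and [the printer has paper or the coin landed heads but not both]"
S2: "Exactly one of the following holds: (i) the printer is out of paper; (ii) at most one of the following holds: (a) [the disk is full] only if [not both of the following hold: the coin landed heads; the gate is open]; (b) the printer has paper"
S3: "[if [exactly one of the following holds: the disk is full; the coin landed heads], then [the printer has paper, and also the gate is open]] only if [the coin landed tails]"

S1: Formalization: (¬P ↓ ¬R) ↑ (S ⊕ Q)

¬P = ¬T = F
¬R = ¬T = F
¬P ↓ ¬R = F ↓ F = T
S ⊕ Q = T ⊕ F = T
(¬P ↓ ¬R) ↑ (S ⊕ Q) = T ↑ T = F
Thus S1 is false.

S2: Parsed as ¬S ⊕ ((R → (Q ↑ P)) ↑ S)

¬S = ¬T = F
Q ↑ P = F ↑ T = T
R → (Q ↑ P) = T → T = T
(R → (Q ↑ P)) ↑ S = T ↑ T = F
¬S ⊕ ((R → (Q ↑ P)) ↑ S) = F ⊕ F = F
Hence S2 is false.

S3: Formalization: ((R ⊕ Q) → (S ∧ P)) → ¬Q

R ⊕ Q = T ⊕ F = T
S ∧ P = T ∧ T = T
(R ⊕ Q) → (S ∧ P) = T → T = T
¬Q = ¬F = T
((R ⊕ Q) → (S ∧ P)) → ¬Q = T → T = T
Thus S3 is true.

1 of the 3 statements is true.

1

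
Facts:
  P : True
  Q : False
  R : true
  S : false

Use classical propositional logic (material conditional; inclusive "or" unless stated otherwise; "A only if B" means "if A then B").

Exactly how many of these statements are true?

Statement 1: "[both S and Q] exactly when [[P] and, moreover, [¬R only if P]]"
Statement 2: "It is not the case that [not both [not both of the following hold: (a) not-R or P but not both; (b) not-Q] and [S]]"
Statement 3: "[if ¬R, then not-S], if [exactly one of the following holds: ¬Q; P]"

1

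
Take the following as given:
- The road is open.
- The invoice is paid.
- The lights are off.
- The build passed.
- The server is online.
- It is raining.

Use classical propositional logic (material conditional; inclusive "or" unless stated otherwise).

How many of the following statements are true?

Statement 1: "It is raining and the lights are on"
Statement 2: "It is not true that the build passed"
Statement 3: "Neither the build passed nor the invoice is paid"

0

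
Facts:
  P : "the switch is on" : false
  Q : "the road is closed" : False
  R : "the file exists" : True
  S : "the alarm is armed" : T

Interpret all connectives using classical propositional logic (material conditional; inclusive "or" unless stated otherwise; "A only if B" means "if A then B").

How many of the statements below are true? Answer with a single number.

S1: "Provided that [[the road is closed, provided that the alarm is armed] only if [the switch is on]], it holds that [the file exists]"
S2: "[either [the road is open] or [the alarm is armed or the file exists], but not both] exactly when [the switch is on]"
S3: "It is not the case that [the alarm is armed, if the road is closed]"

S1: This is ((S → Q) → P) → R.

S → Q = T → F = F
(S → Q) → P = F → F = T
((S → Q) → P) → R = T → T = T
Hence S1 is true.

S2: Formalization: (¬Q ⊕ (S ∨ R)) ↔ P

¬Q = ¬F = T
S ∨ R = T ∨ T = T
¬Q ⊕ (S ∨ R) = T ⊕ T = F
(¬Q ⊕ (S ∨ R)) ↔ P = F ↔ F = T
So S2 is true.

S3: Parsed as ¬(Q → S)

Q → S = F → T = T
¬(Q → S) = ¬T = F
Hence S3 is false.

True statements: 2.

2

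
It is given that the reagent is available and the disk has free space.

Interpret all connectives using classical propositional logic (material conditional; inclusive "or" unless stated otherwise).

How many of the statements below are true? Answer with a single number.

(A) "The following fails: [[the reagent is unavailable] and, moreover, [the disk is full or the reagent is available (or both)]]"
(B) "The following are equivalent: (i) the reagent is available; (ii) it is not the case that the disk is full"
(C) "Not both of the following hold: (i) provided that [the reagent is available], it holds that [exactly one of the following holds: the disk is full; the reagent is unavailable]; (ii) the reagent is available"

Let R = "the reagent is available" (True), U = "the disk is full" (False).

(A): In symbols: not (not R and (U or R))

not R = not True = False
U or R = False or True = True
not R and (U or R) = False and True = False
not (not R and (U or R)) = not False = True
Thus (A) is true.

(B): This is R iff not U.

not U = not False = True
R iff not U = True iff True = True
So (B) is true.

(C): Formalization: (R -> (U xor not R)) nand R

not R = not True = False
U xor not R = False xor False = False
R -> (U xor not R) = True -> False = False
(R -> (U xor not R)) nand R = False nand True = True
Thus (C) is true.

True statements: 3 ((A), (B), (C)).

3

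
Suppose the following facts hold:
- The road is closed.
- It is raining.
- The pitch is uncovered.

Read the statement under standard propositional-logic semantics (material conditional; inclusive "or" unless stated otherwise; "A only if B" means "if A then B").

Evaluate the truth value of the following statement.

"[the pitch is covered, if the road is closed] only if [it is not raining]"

true

Let L = "the road is closed" (T), P = "the pitch is covered" (F), M = "it is raining" (T).
This is (L → P) → ¬M.

L → P = T → F = F
¬M = ¬T = F
(L → P) → ¬M = F → F = T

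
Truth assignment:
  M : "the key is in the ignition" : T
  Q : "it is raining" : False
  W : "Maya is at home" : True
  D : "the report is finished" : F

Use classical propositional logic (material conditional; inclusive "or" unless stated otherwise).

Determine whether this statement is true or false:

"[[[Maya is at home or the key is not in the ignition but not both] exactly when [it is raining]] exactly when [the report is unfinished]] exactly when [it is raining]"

True.

In symbols: (((W ⊕ ¬M) ↔ Q) ↔ ¬D) ↔ Q

¬M = ¬T = F
W ⊕ ¬M = T ⊕ F = T
(W ⊕ ¬M) ↔ Q = T ↔ F = F
¬D = ¬F = T
((W ⊕ ¬M) ↔ Q) ↔ ¬D = F ↔ T = F
(((W ⊕ ¬M) ↔ Q) ↔ ¬D) ↔ Q = F ↔ F = T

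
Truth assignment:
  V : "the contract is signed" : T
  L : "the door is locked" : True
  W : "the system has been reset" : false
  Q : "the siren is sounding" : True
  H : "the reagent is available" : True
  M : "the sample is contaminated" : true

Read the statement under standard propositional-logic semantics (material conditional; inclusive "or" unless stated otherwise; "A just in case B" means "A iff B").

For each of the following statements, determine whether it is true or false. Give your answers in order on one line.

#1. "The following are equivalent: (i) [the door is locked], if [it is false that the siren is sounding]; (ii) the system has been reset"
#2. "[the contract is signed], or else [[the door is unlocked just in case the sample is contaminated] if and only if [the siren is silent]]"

#1 False, #2 True

#1: Parsed as (~Q -> L) <-> W

~Q = ~T = F
~Q -> L = F -> T = T
(~Q -> L) <-> W = T <-> F = F
Thus #1 is false.

#2: Formalization: V | ((~L <-> M) <-> ~Q)

~L = ~T = F
~L <-> M = F <-> T = F
~Q = ~T = F
(~L <-> M) <-> ~Q = F <-> F = T
V | ((~L <-> M) <-> ~Q) = T | T = T
Thus #2 is true.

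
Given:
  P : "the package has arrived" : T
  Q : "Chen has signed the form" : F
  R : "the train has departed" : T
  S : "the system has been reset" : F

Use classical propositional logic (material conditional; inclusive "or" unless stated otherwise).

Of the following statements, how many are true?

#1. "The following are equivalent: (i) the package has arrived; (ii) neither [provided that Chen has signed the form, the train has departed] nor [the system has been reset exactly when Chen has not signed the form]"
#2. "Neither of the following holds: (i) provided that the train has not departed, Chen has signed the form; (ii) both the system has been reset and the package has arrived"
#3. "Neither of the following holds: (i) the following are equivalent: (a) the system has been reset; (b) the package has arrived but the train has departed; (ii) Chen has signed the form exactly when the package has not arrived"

0

#1: In symbols: P <-> ((Q -> R) nor (S <-> ~Q))

Q -> R = F -> T = T
~Q = ~F = T
S <-> ~Q = F <-> T = F
(Q -> R) nor (S <-> ~Q) = T nor F = F
P <-> ((Q -> R) nor (S <-> ~Q)) = T <-> F = F
Thus #1 is false.

#2: Formalization: (~R -> Q) nor (S & P)

~R = ~T = F
~R -> Q = F -> F = T
S & P = F & T = F
(~R -> Q) nor (S & P) = T nor F = F
So #2 is false.

#3: In symbols: (S <-> (P & R)) nor (Q <-> ~P)

P & R = T & T = T
S <-> (P & R) = F <-> T = F
~P = ~T = F
Q <-> ~P = F <-> F = T
(S <-> (P & R)) nor (Q <-> ~P) = F nor T = F
So #3 is false.

0 of the 3 statements are true (none).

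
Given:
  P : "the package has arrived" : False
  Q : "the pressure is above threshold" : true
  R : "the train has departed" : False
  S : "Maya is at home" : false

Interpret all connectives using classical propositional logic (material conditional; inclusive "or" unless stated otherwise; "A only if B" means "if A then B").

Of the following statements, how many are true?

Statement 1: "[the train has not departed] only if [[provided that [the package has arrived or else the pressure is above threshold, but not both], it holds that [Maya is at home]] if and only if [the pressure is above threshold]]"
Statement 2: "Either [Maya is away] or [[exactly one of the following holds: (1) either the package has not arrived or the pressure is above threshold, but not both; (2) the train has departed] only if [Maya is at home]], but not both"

0

Statement 1: In symbols: ¬R → (((P ⊕ Q) → S) ↔ Q)

¬R = ¬F = T
P ⊕ Q = F ⊕ T = T
(P ⊕ Q) → S = T → F = F
((P ⊕ Q) → S) ↔ Q = F ↔ T = F
¬R → (((P ⊕ Q) → S) ↔ Q) = T → F = F
Hence Statement 1 is false.

Statement 2: Parsed as ¬S ⊕ (((¬P ⊕ Q) ⊕ R) → S)

¬S = ¬F = T
¬P = ¬F = T
¬P ⊕ Q = T ⊕ T = F
(¬P ⊕ Q) ⊕ R = F ⊕ F = F
((¬P ⊕ Q) ⊕ R) → S = F → F = T
¬S ⊕ (((¬P ⊕ Q) ⊕ R) → S) = T ⊕ T = F
So Statement 2 is false.

Count: 0.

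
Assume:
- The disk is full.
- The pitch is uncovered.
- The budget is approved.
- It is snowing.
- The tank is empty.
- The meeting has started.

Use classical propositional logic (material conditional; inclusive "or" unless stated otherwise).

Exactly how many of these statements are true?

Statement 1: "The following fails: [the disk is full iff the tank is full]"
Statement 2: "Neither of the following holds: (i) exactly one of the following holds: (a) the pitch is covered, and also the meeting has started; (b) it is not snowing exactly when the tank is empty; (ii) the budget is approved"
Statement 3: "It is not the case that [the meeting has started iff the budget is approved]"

Let V = "the disk is full" (T), D = "the tank is full" (F), R = "the pitch is covered" (F), M = "the meeting has started" (T), H = "it is snowing" (T), L = "the budget is approved" (T).

Statement 1: In symbols: ~(V <-> D)

V <-> D = T <-> F = F
~(V <-> D) = ~F = T
So Statement 1 is true.

Statement 2: This is ((R & M) xor (~H <-> ~D)) nor L.

R & M = F & T = F
~H = ~T = F
~D = ~F = T
~H <-> ~D = F <-> T = F
(R & M) xor (~H <-> ~D) = F xor F = F
((R & M) xor (~H <-> ~D)) nor L = F nor T = F
So Statement 2 is false.

Statement 3: This is ~(M <-> L).

M <-> L = T <-> T = T
~(M <-> L) = ~T = F
So Statement 3 is false.

1 of the 3 statements is true.

1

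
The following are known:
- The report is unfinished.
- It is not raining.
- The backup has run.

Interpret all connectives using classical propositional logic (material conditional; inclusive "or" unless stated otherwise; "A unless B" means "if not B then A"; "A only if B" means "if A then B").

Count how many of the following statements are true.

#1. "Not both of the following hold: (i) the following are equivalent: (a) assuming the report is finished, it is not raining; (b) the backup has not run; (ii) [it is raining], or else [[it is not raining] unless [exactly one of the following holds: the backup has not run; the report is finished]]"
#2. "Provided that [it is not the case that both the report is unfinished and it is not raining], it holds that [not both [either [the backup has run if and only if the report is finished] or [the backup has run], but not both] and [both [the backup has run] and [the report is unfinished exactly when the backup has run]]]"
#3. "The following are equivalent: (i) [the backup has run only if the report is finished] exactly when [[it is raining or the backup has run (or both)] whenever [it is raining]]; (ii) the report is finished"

Let P = "the report is finished" (F), Q = "it is raining" (F), R = "the backup has run" (T).

#1: In symbols: ((P -> ~Q) <-> ~R) nand (Q | (~Q | (~R xor P)))

~Q = ~F = T
P -> ~Q = F -> T = T
~R = ~T = F
(P -> ~Q) <-> ~R = T <-> F = F
~Q = ~F = T
~R = ~T = F
~R xor P = F xor F = F
~Q | (~R xor P) = T | F = T
Q | (~Q | (~R xor P)) = F | T = T
((P -> ~Q) <-> ~R) nand (Q | (~Q | (~R xor P))) = F nand T = T
Hence #1 is true.

#2: Parsed as (~P nand ~Q) -> (((R <-> P) xor R) nand (R & (~P <-> R)))

~P = ~F = T
~Q = ~F = T
~P nand ~Q = T nand T = F
R <-> P = T <-> F = F
(R <-> P) xor R = F xor T = T
~P = ~F = T
~P <-> R = T <-> T = T
R & (~P <-> R) = T & T = T
((R <-> P) xor R) nand (R & (~P <-> R)) = T nand T = F
(~P nand ~Q) -> (((R <-> P) xor R) nand (R & (~P <-> R))) = F -> F = T
Thus #2 is true.

#3: This is ((R -> P) <-> (Q -> (Q | R))) <-> P.

R -> P = T -> F = F
Q | R = F | T = T
Q -> (Q | R) = F -> T = T
(R -> P) <-> (Q -> (Q | R)) = F <-> T = F
((R -> P) <-> (Q -> (Q | R))) <-> P = F <-> F = T
Thus #3 is true.

Count: 3.

3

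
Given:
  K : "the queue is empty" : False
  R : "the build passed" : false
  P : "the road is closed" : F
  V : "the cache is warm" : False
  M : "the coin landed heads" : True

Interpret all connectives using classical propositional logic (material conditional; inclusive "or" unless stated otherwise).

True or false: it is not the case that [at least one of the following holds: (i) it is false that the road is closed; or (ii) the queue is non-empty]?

Values: P=F, K=F.
Parsed as ~(~P | ~K)

~P = ~F = T
~K = ~F = T
~P | ~K = T | T = T
~(~P | ~K) = ~T = F

False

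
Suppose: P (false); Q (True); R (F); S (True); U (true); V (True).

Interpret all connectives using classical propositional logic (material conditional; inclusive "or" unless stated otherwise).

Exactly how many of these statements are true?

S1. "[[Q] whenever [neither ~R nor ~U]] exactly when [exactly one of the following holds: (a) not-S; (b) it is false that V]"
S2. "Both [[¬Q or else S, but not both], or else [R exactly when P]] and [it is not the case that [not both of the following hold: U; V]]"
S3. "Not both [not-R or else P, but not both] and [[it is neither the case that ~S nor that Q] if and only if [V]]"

2

S1: This is ((¬R ↓ ¬U) → Q) ↔ (¬S ⊕ ¬V).

¬R = ¬F = T
¬U = ¬T = F
¬R ↓ ¬U = T ↓ F = F
(¬R ↓ ¬U) → Q = F → T = T
¬S = ¬T = F
¬V = ¬T = F
¬S ⊕ ¬V = F ⊕ F = F
((¬R ↓ ¬U) → Q) ↔ (¬S ⊕ ¬V) = T ↔ F = F
Hence S1 is false.

S2: Parsed as ((¬Q ⊕ S) ∨ (R ↔ P)) ∧ ¬(U ↑ V)

¬Q = ¬T = F
¬Q ⊕ S = F ⊕ T = T
R ↔ P = F ↔ F = T
(¬Q ⊕ S) ∨ (R ↔ P) = T ∨ T = T
U ↑ V = T ↑ T = F
¬(U ↑ V) = ¬F = T
((¬Q ⊕ S) ∨ (R ↔ P)) ∧ ¬(U ↑ V) = T ∧ T = T
So S2 is true.

S3: Parsed as (¬R ⊕ P) ↑ ((¬S ↓ Q) ↔ V)

¬R = ¬F = T
¬R ⊕ P = T ⊕ F = T
¬S = ¬T = F
¬S ↓ Q = F ↓ T = F
(¬S ↓ Q) ↔ V = F ↔ T = F
(¬R ⊕ P) ↑ ((¬S ↓ Q) ↔ V) = T ↑ F = T
Thus S3 is true.

Count: 2.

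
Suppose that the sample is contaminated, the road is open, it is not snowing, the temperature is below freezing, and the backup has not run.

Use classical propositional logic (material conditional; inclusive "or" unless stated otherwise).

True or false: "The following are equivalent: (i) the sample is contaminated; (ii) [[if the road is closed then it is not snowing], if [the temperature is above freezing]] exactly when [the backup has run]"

Let P = "the sample is contaminated" (T), S = "the temperature is below freezing" (T), Q = "the road is closed" (F), R = "it is snowing" (F), U = "the backup has run" (F).
In symbols: P ↔ ((¬S → (Q → ¬R)) ↔ U)

¬S = ¬T = F
¬R = ¬F = T
Q → ¬R = F → T = T
¬S → (Q → ¬R) = F → T = T
(¬S → (Q → ¬R)) ↔ U = T ↔ F = F
P ↔ ((¬S → (Q → ¬R)) ↔ U) = T ↔ F = F

False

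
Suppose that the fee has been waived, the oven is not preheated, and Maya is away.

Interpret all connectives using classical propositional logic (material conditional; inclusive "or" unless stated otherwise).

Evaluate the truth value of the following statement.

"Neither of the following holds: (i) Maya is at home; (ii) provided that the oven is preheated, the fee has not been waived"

Let K = "Maya is at home" (F), W = "the oven is preheated" (F), V = "the fee has been waived" (T).
In symbols: K ↓ (W → ¬V)

¬V = ¬T = F
W → ¬V = F → F = T
K ↓ (W → ¬V) = F ↓ T = F

False.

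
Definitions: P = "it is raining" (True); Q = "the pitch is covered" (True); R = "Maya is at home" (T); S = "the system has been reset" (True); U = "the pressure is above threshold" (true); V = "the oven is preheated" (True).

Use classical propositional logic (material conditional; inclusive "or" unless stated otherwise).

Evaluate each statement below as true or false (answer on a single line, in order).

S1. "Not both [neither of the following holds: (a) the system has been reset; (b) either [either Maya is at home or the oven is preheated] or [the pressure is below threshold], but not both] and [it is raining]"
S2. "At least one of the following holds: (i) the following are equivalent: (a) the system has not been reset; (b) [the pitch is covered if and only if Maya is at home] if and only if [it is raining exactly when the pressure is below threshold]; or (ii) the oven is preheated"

S1 True / S2 True

S1: Formalization: (S ↓ ((R ∨ V) ⊕ ¬U)) ↑ P

R ∨ V = T ∨ T = T
¬U = ¬T = F
(R ∨ V) ⊕ ¬U = T ⊕ F = T
S ↓ ((R ∨ V) ⊕ ¬U) = T ↓ T = F
(S ↓ ((R ∨ V) ⊕ ¬U)) ↑ P = F ↑ T = T
Thus S1 is true.

S2: Parsed as (¬S ↔ ((Q ↔ R) ↔ (P ↔ ¬U))) ∨ V

¬S = ¬T = F
Q ↔ R = T ↔ T = T
¬U = ¬T = F
P ↔ ¬U = T ↔ F = F
(Q ↔ R) ↔ (P ↔ ¬U) = T ↔ F = F
¬S ↔ ((Q ↔ R) ↔ (P ↔ ¬U)) = F ↔ F = T
(¬S ↔ ((Q ↔ R) ↔ (P ↔ ¬U))) ∨ V = T ∨ T = T
So S2 is true.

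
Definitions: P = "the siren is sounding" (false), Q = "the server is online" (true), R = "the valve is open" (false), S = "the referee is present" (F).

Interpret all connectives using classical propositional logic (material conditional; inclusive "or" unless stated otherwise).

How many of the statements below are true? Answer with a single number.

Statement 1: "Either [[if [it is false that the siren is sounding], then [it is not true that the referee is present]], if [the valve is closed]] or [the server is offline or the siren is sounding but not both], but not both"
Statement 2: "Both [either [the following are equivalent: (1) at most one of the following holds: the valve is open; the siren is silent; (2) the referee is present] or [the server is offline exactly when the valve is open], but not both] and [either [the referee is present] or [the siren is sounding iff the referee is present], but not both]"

Statement 1: Parsed as (¬R → (¬P → ¬S)) ⊕ (¬Q ⊕ P)

¬R = ¬F = T
¬P = ¬F = T
¬S = ¬F = T
¬P → ¬S = T → T = T
¬R → (¬P → ¬S) = T → T = T
¬Q = ¬T = F
¬Q ⊕ P = F ⊕ F = F
(¬R → (¬P → ¬S)) ⊕ (¬Q ⊕ P) = T ⊕ F = T
Thus Statement 1 is true.

Statement 2: Formalization: (((R ↑ ¬P) ↔ S) ⊕ (¬Q ↔ R)) ∧ (S ⊕ (P ↔ S))

¬P = ¬F = T
R ↑ ¬P = F ↑ T = T
(R ↑ ¬P) ↔ S = T ↔ F = F
¬Q = ¬T = F
¬Q ↔ R = F ↔ F = T
((R ↑ ¬P) ↔ S) ⊕ (¬Q ↔ R) = F ⊕ T = T
P ↔ S = F ↔ F = T
S ⊕ (P ↔ S) = F ⊕ T = T
(((R ↑ ¬P) ↔ S) ⊕ (¬Q ↔ R)) ∧ (S ⊕ (P ↔ S)) = T ∧ T = T
So Statement 2 is true.

True statements: 2 (Statement 1, Statement 2).

2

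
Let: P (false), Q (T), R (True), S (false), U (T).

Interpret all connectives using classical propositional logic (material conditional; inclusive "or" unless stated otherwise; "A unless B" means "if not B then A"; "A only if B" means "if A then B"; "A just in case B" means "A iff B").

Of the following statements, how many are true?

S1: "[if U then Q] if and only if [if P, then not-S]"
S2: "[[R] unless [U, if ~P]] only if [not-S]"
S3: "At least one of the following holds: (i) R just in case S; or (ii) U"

S1: In symbols: (U -> Q) iff (P -> not S)

U -> Q = True -> True = True
not S = not False = True
P -> not S = False -> True = True
(U -> Q) iff (P -> not S) = True iff True = True
So S1 is true.

S2: This is (R or (not P -> U)) -> not S.

not P = not False = True
not P -> U = True -> True = True
R or (not P -> U) = True or True = True
not S = not False = True
(R or (not P -> U)) -> not S = True -> True = True
So S2 is true.

S3: This is (R iff S) or U.

R iff S = True iff False = False
(R iff S) or U = False or True = True
Hence S3 is true.

Count: 3.

3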